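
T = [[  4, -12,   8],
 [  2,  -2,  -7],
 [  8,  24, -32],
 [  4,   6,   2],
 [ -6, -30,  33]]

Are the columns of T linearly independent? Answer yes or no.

yes

Row reduce T to echelon form.
R2 ← R2 − (1/2)·R1: [0, 4, -11]
R3 ← R3 − (2)·R1: [0, 48, -48]
R4 ← R4 − R1: [0, 18, -6]
R5 ← R5 + (3/2)·R1: [0, -48, 45]
R3 ← R3 − (12)·R2: [0, 0, 84]
R4 ← R4 − (9/2)·R2: [0, 0, 87/2]
R5 ← R5 + (12)·R2: [0, 0, -87]
R4 ← R4 − (29/56)·R3: [0, 0, 0]
R5 ← R5 + (29/28)·R3: [0, 0, 0]
3 pivots among 3 columns.
Every column is a pivot column, so the columns are linearly independent.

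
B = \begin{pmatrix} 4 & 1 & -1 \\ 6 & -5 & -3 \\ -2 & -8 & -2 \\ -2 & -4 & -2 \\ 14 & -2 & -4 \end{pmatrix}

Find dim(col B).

3

Row reduce to echelon form.
R2 ← R2 − (3/2)·R1: [0, -13/2, -3/2]
R3 ← R3 + (1/2)·R1: [0, -15/2, -5/2]
R4 ← R4 + (1/2)·R1: [0, -7/2, -5/2]
R5 ← R5 − (7/2)·R1: [0, -11/2, -1/2]
R3 ← R3 − (15/13)·R2: [0, 0, -10/13]
R4 ← R4 − (7/13)·R2: [0, 0, -22/13]
R5 ← R5 − (11/13)·R2: [0, 0, 10/13]
R4 ← R4 − (11/5)·R3: [0, 0, 0]
R5 ← R5 + R3: [0, 0, 0]
Echelon form has 3 nonzero rows, so rank(B) = 3.
The column space has dimension equal to the rank: 3.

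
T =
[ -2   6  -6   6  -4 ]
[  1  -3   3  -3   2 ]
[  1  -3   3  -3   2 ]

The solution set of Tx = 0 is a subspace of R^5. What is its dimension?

4

Row reduce to echelon form.
R2 ← R2 + (1/2)·R1: [0, 0, 0, 0, 0]
R3 ← R3 + (1/2)·R1: [0, 0, 0, 0, 0]
1 nonzero row, so rank(T) = 1.
T has 5 columns; by rank–nullity, nullity = 5 − 1 = 4.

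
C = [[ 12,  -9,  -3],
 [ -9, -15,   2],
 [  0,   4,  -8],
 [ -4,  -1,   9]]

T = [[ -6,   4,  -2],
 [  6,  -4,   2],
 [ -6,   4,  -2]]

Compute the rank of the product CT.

First compute CT:
[[-108,  72, -36],
 [-48,  32, -16],
 [ 72, -48,  24],
 [-36,  24, -12]]
Now row reduce the product.
R2 ← R2 − (4/9)·R1: [0, 0, 0]
R3 ← R3 + (2/3)·R1: [0, 0, 0]
R4 ← R4 − (1/3)·R1: [0, 0, 0]
1 nonzero row, so rank(CT) = 1.

1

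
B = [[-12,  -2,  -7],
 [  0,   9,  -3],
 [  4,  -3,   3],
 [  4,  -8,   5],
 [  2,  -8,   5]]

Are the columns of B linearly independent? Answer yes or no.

yes

Row reduce B to echelon form.
R3 ← R3 + (1/3)·R1: [0, -11/3, 2/3]
R4 ← R4 + (1/3)·R1: [0, -26/3, 8/3]
R5 ← R5 + (1/6)·R1: [0, -25/3, 23/6]
R3 ← R3 + (11/27)·R2: [0, 0, -5/9]
R4 ← R4 + (26/27)·R2: [0, 0, -2/9]
R5 ← R5 + (25/27)·R2: [0, 0, 19/18]
R4 ← R4 − (2/5)·R3: [0, 0, 0]
R5 ← R5 + (19/10)·R3: [0, 0, 0]
3 pivots among 3 columns.
Every column is a pivot column, so the columns are linearly independent.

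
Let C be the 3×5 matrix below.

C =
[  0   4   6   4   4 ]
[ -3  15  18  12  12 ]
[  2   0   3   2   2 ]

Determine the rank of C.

Row reduce to echelon form.
Swap R1 ↔ R2
R3 ← R3 + (2/3)·R1: [0, 10, 15, 10, 10]
R3 ← R3 − (5/2)·R2: [0, 0, 0, 0, 0]
Echelon form has 2 nonzero rows, so rank(C) = 2.

2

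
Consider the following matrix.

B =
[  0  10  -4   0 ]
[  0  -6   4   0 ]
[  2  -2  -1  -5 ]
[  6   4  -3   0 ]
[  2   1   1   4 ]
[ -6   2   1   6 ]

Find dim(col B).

Row reduce to echelon form.
Swap R1 ↔ R3
R4 ← R4 − (3)·R1: [0, 10, 0, 15]
R5 ← R5 − R1: [0, 3, 2, 9]
R6 ← R6 + (3)·R1: [0, -4, -2, -9]
R3 ← R3 + (5/3)·R2: [0, 0, 8/3, 0]
R4 ← R4 + (5/3)·R2: [0, 0, 20/3, 15]
R5 ← R5 + (1/2)·R2: [0, 0, 4, 9]
R6 ← R6 − (2/3)·R2: [0, 0, -14/3, -9]
R4 ← R4 − (5/2)·R3: [0, 0, 0, 15]
R5 ← R5 − (3/2)·R3: [0, 0, 0, 9]
R6 ← R6 + (7/4)·R3: [0, 0, 0, -9]
R5 ← R5 − (3/5)·R4: [0, 0, 0, 0]
R6 ← R6 + (3/5)·R4: [0, 0, 0, 0]
Echelon form has 4 nonzero rows, so rank(B) = 4.
The column space has dimension equal to the rank: 4.

4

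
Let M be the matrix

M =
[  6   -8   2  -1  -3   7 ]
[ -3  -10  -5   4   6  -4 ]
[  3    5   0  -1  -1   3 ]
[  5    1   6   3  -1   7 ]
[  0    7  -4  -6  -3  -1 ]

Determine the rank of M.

Row reduce to echelon form.
R2 ← R2 + (1/2)·R1: [0, -14, -4, 7/2, 9/2, -1/2]
R3 ← R3 − (1/2)·R1: [0, 9, -1, -1/2, 1/2, -1/2]
R4 ← R4 − (5/6)·R1: [0, 23/3, 13/3, 23/6, 3/2, 7/6]
R3 ← R3 + (9/14)·R2: [0, 0, -25/7, 7/4, 95/28, -23/28]
R4 ← R4 + (23/42)·R2: [0, 0, 15/7, 23/4, 111/28, 25/28]
R5 ← R5 + (1/2)·R2: [0, 0, -6, -17/4, -3/4, -5/4]
R4 ← R4 + (3/5)·R3: [0, 0, 0, 34/5, 6, 2/5]
R5 ← R5 − (42/25)·R3: [0, 0, 0, -719/100, -129/20, 13/100]
R5 ← R5 + (719/680)·R4: [0, 0, 0, 0, -9/85, 47/85]
Echelon form has 5 nonzero rows, so rank(M) = 5.

5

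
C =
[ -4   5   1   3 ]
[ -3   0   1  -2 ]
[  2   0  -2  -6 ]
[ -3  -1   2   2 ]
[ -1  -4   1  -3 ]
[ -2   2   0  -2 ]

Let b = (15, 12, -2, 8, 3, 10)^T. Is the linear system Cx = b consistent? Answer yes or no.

yes

Row reduce the augmented matrix [C | b].
R2 ← R2 − (3/4)·R1: [0, -15/4, 1/4, -17/4, 3/4]
R3 ← R3 + (1/2)·R1: [0, 5/2, -3/2, -9/2, 11/2]
R4 ← R4 − (3/4)·R1: [0, -19/4, 5/4, -1/4, -13/4]
R5 ← R5 − (1/4)·R1: [0, -21/4, 3/4, -15/4, -3/4]
R6 ← R6 − (1/2)·R1: [0, -1/2, -1/2, -7/2, 5/2]
R3 ← R3 + (2/3)·R2: [0, 0, -4/3, -22/3, 6]
R4 ← R4 − (19/15)·R2: [0, 0, 14/15, 77/15, -21/5]
R5 ← R5 − (7/5)·R2: [0, 0, 2/5, 11/5, -9/5]
R6 ← R6 − (2/15)·R2: [0, 0, -8/15, -44/15, 12/5]
R4 ← R4 + (7/10)·R3: [0, 0, 0, 0, 0]
R5 ← R5 + (3/10)·R3: [0, 0, 0, 0, 0]
R6 ← R6 − (2/5)·R3: [0, 0, 0, 0, 0]
The echelon form has 3 nonzero rows, and every pivot lies in the first 4 columns, so rank(C) = rank([C|b]) = 3.
The system is consistent.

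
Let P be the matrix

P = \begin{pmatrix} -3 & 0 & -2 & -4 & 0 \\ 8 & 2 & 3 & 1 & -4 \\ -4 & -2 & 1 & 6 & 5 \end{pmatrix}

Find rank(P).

Row reduce to echelon form.
R2 ← R2 + (8/3)·R1: [0, 2, -7/3, -29/3, -4]
R3 ← R3 − (4/3)·R1: [0, -2, 11/3, 34/3, 5]
R3 ← R3 + R2: [0, 0, 4/3, 5/3, 1]
Echelon form has 3 nonzero rows, so rank(P) = 3.

3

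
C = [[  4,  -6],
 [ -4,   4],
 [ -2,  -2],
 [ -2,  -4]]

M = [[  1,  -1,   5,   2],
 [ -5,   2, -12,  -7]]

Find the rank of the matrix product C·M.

2

First compute CM:
[[ 34, -16,  92,  50],
 [-24,  12, -68, -36],
 [  8,  -2,  14,  10],
 [ 18,  -6,  38,  24]]
Now row reduce the product.
R2 ← R2 + (12/17)·R1: [0, 12/17, -52/17, -12/17]
R3 ← R3 − (4/17)·R1: [0, 30/17, -130/17, -30/17]
R4 ← R4 − (9/17)·R1: [0, 42/17, -182/17, -42/17]
R3 ← R3 − (5/2)·R2: [0, 0, 0, 0]
R4 ← R4 − (7/2)·R2: [0, 0, 0, 0]
2 nonzero rows, so rank(CM) = 2.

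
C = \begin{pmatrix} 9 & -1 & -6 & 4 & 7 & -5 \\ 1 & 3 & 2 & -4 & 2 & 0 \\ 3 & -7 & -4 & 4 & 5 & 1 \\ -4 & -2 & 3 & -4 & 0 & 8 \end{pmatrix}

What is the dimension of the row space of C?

Row reduce to echelon form.
R2 ← R2 − (1/9)·R1: [0, 28/9, 8/3, -40/9, 11/9, 5/9]
R3 ← R3 − (1/3)·R1: [0, -20/3, -2, 8/3, 8/3, 8/3]
R4 ← R4 + (4/9)·R1: [0, -22/9, 1/3, -20/9, 28/9, 52/9]
R3 ← R3 + (15/7)·R2: [0, 0, 26/7, -48/7, 37/7, 27/7]
R4 ← R4 + (11/14)·R2: [0, 0, 17/7, -40/7, 57/14, 87/14]
R4 ← R4 − (17/26)·R3: [0, 0, 0, -16/13, 8/13, 48/13]
Echelon form has 4 nonzero rows, so rank(C) = 4.
The row space has dimension equal to the rank: 4.

4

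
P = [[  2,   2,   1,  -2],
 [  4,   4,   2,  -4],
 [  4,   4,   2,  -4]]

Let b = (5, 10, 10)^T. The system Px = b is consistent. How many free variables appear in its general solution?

3

Row reduce the augmented matrix [P | b].
R2 ← R2 − (2)·R1: [0, 0, 0, 0, 0]
R3 ← R3 − (2)·R1: [0, 0, 0, 0, 0]
The echelon form has 1 nonzero rows, and every pivot lies in the first 4 columns, so rank(P) = rank([P|b]) = 1.
The system is consistent.
Free variables = (unknowns) − (rank) = 4 − 1 = 3.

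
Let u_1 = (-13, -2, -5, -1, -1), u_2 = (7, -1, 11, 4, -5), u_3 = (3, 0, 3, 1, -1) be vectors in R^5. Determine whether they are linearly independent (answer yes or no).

Form the matrix with these vectors as rows and row reduce.
R2 ← R2 + (7/13)·R1: [0, -27/13, 108/13, 45/13, -72/13]
R3 ← R3 + (3/13)·R1: [0, -6/13, 24/13, 10/13, -16/13]
R3 ← R3 − (2/9)·R2: [0, 0, 0, 0, 0]
2 nonzero rows, so the 3 vectors span a space of dimension 2.
Since 2 < 3, the vectors are linearly dependent.

no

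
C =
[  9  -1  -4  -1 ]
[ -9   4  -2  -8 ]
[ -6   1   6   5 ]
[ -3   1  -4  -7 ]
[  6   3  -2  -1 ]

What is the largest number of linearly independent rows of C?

3

Row reduce to echelon form.
R2 ← R2 + R1: [0, 3, -6, -9]
R3 ← R3 + (2/3)·R1: [0, 1/3, 10/3, 13/3]
R4 ← R4 + (1/3)·R1: [0, 2/3, -16/3, -22/3]
R5 ← R5 − (2/3)·R1: [0, 11/3, 2/3, -1/3]
R3 ← R3 − (1/9)·R2: [0, 0, 4, 16/3]
R4 ← R4 − (2/9)·R2: [0, 0, -4, -16/3]
R5 ← R5 − (11/9)·R2: [0, 0, 8, 32/3]
R4 ← R4 + R3: [0, 0, 0, 0]
R5 ← R5 − (2)·R3: [0, 0, 0, 0]
Echelon form has 3 nonzero rows, so rank(C) = 3.
The rank gives the maximum number of linearly independent rows: 3.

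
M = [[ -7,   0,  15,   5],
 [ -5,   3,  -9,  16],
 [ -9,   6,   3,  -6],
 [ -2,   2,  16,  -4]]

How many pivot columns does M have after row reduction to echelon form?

4

Row reduce to echelon form.
R2 ← R2 − (5/7)·R1: [0, 3, -138/7, 87/7]
R3 ← R3 − (9/7)·R1: [0, 6, -114/7, -87/7]
R4 ← R4 − (2/7)·R1: [0, 2, 82/7, -38/7]
R3 ← R3 − (2)·R2: [0, 0, 162/7, -261/7]
R4 ← R4 − (2/3)·R2: [0, 0, 174/7, -96/7]
R4 ← R4 − (29/27)·R3: [0, 0, 0, 79/3]
Echelon form has 4 nonzero rows, so rank(M) = 4.
Each nonzero row contributes one pivot column: 4 pivot columns.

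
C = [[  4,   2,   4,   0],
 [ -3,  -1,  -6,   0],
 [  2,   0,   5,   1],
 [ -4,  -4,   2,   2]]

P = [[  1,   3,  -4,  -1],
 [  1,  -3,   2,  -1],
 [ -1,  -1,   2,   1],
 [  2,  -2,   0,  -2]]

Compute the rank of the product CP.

2

First compute CP:
[[  2,   2,  -4,  -2],
 [  2,   0,  -2,  -2],
 [ -1,  -1,   2,   1],
 [ -6,  -6,  12,   6]]
Now row reduce the product.
R2 ← R2 − R1: [0, -2, 2, 0]
R3 ← R3 + (1/2)·R1: [0, 0, 0, 0]
R4 ← R4 + (3)·R1: [0, 0, 0, 0]
2 nonzero rows, so rank(CP) = 2.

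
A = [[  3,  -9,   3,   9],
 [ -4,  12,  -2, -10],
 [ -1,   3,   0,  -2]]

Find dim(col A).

2

Row reduce to echelon form.
R2 ← R2 + (4/3)·R1: [0, 0, 2, 2]
R3 ← R3 + (1/3)·R1: [0, 0, 1, 1]
R3 ← R3 − (1/2)·R2: [0, 0, 0, 0]
Echelon form has 2 nonzero rows, so rank(A) = 2.
The column space has dimension equal to the rank: 2.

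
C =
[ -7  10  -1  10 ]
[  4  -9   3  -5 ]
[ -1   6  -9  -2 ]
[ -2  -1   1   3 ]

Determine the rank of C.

3

Row reduce to echelon form.
R2 ← R2 + (4/7)·R1: [0, -23/7, 17/7, 5/7]
R3 ← R3 − (1/7)·R1: [0, 32/7, -62/7, -24/7]
R4 ← R4 − (2/7)·R1: [0, -27/7, 9/7, 1/7]
R3 ← R3 + (32/23)·R2: [0, 0, -126/23, -56/23]
R4 ← R4 − (27/23)·R2: [0, 0, -36/23, -16/23]
R4 ← R4 − (2/7)·R3: [0, 0, 0, 0]
Echelon form has 3 nonzero rows, so rank(C) = 3.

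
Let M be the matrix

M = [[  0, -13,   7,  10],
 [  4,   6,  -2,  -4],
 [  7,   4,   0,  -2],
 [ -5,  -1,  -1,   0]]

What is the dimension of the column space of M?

Row reduce to echelon form.
Swap R1 ↔ R2
R3 ← R3 − (7/4)·R1: [0, -13/2, 7/2, 5]
R4 ← R4 + (5/4)·R1: [0, 13/2, -7/2, -5]
R3 ← R3 − (1/2)·R2: [0, 0, 0, 0]
R4 ← R4 + (1/2)·R2: [0, 0, 0, 0]
Echelon form has 2 nonzero rows, so rank(M) = 2.
The column space has dimension equal to the rank: 2.

2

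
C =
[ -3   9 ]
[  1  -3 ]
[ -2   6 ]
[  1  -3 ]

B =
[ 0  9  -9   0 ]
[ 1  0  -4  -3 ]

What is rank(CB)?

1

First compute CB:
[[  9, -27,  -9, -27],
 [ -3,   9,   3,   9],
 [  6, -18,  -6, -18],
 [ -3,   9,   3,   9]]
Now row reduce the product.
R2 ← R2 + (1/3)·R1: [0, 0, 0, 0]
R3 ← R3 − (2/3)·R1: [0, 0, 0, 0]
R4 ← R4 + (1/3)·R1: [0, 0, 0, 0]
1 nonzero row, so rank(CB) = 1.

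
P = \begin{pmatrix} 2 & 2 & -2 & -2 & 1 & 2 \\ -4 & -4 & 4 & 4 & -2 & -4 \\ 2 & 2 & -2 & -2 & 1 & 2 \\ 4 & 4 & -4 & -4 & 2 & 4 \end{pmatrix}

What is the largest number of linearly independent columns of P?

1

Row reduce to echelon form.
R2 ← R2 + (2)·R1: [0, 0, 0, 0, 0, 0]
R3 ← R3 − R1: [0, 0, 0, 0, 0, 0]
R4 ← R4 − (2)·R1: [0, 0, 0, 0, 0, 0]
Echelon form has 1 nonzero row, so rank(P) = 1.
The rank gives the maximum number of linearly independent columns: 1.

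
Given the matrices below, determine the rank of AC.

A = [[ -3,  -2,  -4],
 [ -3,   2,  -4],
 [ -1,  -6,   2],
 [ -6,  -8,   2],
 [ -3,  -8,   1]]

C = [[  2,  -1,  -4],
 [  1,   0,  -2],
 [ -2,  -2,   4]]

First compute AC:
[[  0,  11,   0],
 [  4,  11,  -8],
 [-12,  -3,  24],
 [-24,   2,  48],
 [-16,   1,  32]]
Now row reduce the product.
Swap R1 ↔ R2
R3 ← R3 + (3)·R1: [0, 30, 0]
R4 ← R4 + (6)·R1: [0, 68, 0]
R5 ← R5 + (4)·R1: [0, 45, 0]
R3 ← R3 − (30/11)·R2: [0, 0, 0]
R4 ← R4 − (68/11)·R2: [0, 0, 0]
R5 ← R5 − (45/11)·R2: [0, 0, 0]
2 nonzero rows, so rank(AC) = 2.

2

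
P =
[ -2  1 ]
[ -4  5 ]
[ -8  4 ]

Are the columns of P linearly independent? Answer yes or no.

Row reduce P to echelon form.
R2 ← R2 − (2)·R1: [0, 3]
R3 ← R3 − (4)·R1: [0, 0]
2 pivots among 2 columns.
Every column is a pivot column, so the columns are linearly independent.

yes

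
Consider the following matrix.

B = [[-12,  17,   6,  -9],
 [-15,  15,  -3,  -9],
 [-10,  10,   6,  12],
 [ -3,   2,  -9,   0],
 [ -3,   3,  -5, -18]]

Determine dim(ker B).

0

Row reduce to echelon form.
R2 ← R2 − (5/4)·R1: [0, -25/4, -21/2, 9/4]
R3 ← R3 − (5/6)·R1: [0, -25/6, 1, 39/2]
R4 ← R4 − (1/4)·R1: [0, -9/4, -21/2, 9/4]
R5 ← R5 − (1/4)·R1: [0, -5/4, -13/2, -63/4]
R3 ← R3 − (2/3)·R2: [0, 0, 8, 18]
R4 ← R4 − (9/25)·R2: [0, 0, -168/25, 36/25]
R5 ← R5 − (1/5)·R2: [0, 0, -22/5, -81/5]
R4 ← R4 + (21/25)·R3: [0, 0, 0, 414/25]
R5 ← R5 + (11/20)·R3: [0, 0, 0, -63/10]
R5 ← R5 + (35/92)·R4: [0, 0, 0, 0]
4 nonzero rows, so rank(B) = 4.
B has 4 columns; by rank–nullity, nullity = 4 − 4 = 0.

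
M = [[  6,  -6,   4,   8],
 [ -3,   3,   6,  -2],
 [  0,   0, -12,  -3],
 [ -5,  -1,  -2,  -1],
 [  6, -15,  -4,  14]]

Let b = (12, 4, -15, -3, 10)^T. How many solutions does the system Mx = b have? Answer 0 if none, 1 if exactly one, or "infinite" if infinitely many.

Row reduce the augmented matrix [M | b].
R2 ← R2 + (1/2)·R1: [0, 0, 8, 2, 10]
R4 ← R4 + (5/6)·R1: [0, -6, 4/3, 17/3, 7]
R5 ← R5 − R1: [0, -9, -8, 6, -2]
Swap R2 ↔ R4
R5 ← R5 − (3/2)·R2: [0, 0, -10, -5/2, -25/2]
R4 ← R4 + (2/3)·R3: [0, 0, 0, 0, 0]
R5 ← R5 − (5/6)·R3: [0, 0, 0, 0, 0]
The echelon form has 3 nonzero rows, and every pivot lies in the first 4 columns, so rank(M) = rank([M|b]) = 3.
The system is consistent.
rank = 3 < 4 unknowns, so there are infinitely many solutions.

infinite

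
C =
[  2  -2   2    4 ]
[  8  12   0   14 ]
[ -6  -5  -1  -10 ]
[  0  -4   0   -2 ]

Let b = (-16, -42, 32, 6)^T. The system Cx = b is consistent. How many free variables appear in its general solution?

Row reduce the augmented matrix [C | b].
R2 ← R2 − (4)·R1: [0, 20, -8, -2, 22]
R3 ← R3 + (3)·R1: [0, -11, 5, 2, -16]
R3 ← R3 + (11/20)·R2: [0, 0, 3/5, 9/10, -39/10]
R4 ← R4 + (1/5)·R2: [0, 0, -8/5, -12/5, 52/5]
R4 ← R4 + (8/3)·R3: [0, 0, 0, 0, 0]
The echelon form has 3 nonzero rows, and every pivot lies in the first 4 columns, so rank(C) = rank([C|b]) = 3.
The system is consistent.
Free variables = (unknowns) − (rank) = 4 − 3 = 1.

1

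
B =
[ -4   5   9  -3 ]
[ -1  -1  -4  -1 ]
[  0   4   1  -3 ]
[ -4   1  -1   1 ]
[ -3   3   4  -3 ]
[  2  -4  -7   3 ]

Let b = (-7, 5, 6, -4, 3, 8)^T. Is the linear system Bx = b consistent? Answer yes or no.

Row reduce the augmented matrix [B | b].
R2 ← R2 − (1/4)·R1: [0, -9/4, -25/4, -1/4, 27/4]
R4 ← R4 − R1: [0, -4, -10, 4, 3]
R5 ← R5 − (3/4)·R1: [0, -3/4, -11/4, -3/4, 33/4]
R6 ← R6 + (1/2)·R1: [0, -3/2, -5/2, 3/2, 9/2]
R3 ← R3 + (16/9)·R2: [0, 0, -91/9, -31/9, 18]
R4 ← R4 − (16/9)·R2: [0, 0, 10/9, 40/9, -9]
R5 ← R5 − (1/3)·R2: [0, 0, -2/3, -2/3, 6]
R6 ← R6 − (2/3)·R2: [0, 0, 5/3, 5/3, 0]
R4 ← R4 + (10/91)·R3: [0, 0, 0, 370/91, -639/91]
R5 ← R5 − (6/91)·R3: [0, 0, 0, -40/91, 438/91]
R6 ← R6 + (15/91)·R3: [0, 0, 0, 100/91, 270/91]
R5 ← R5 + (4/37)·R4: [0, 0, 0, 0, 150/37]
R6 ← R6 − (10/37)·R4: [0, 0, 0, 0, 180/37]
R6 ← R6 − (6/5)·R5: [0, 0, 0, 0, 0]
The echelon form has 5 nonzero rows; the last pivot sits in the augmented column, so rank(B) = 4 but rank([B|b]) = 5.
Since the ranks differ, the system is inconsistent.

no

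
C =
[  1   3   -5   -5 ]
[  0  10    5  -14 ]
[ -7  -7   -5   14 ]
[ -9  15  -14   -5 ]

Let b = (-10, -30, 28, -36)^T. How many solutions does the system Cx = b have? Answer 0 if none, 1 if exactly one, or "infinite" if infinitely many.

Row reduce the augmented matrix [C | b].
R3 ← R3 + (7)·R1: [0, 14, -40, -21, -42]
R4 ← R4 + (9)·R1: [0, 42, -59, -50, -126]
R3 ← R3 − (7/5)·R2: [0, 0, -47, -7/5, 0]
R4 ← R4 − (21/5)·R2: [0, 0, -80, 44/5, 0]
R4 ← R4 − (80/47)·R3: [0, 0, 0, 2628/235, 0]
The echelon form has 4 nonzero rows, and every pivot lies in the first 4 columns, so rank(C) = rank([C|b]) = 4.
The system is consistent.
rank = 4 = number of unknowns, so the solution is unique.

1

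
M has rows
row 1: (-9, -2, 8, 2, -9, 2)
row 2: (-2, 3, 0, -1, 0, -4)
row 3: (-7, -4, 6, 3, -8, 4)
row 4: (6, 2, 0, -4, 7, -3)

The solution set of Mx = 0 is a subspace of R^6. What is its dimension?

2

Row reduce to echelon form.
R2 ← R2 − (2/9)·R1: [0, 31/9, -16/9, -13/9, 2, -40/9]
R3 ← R3 − (7/9)·R1: [0, -22/9, -2/9, 13/9, -1, 22/9]
R4 ← R4 + (2/3)·R1: [0, 2/3, 16/3, -8/3, 1, -5/3]
R3 ← R3 + (22/31)·R2: [0, 0, -46/31, 13/31, 13/31, -22/31]
R4 ← R4 − (6/31)·R2: [0, 0, 176/31, -74/31, 19/31, -25/31]
R4 ← R4 + (88/23)·R3: [0, 0, 0, -18/23, 51/23, -81/23]
4 nonzero rows, so rank(M) = 4.
M has 6 columns; by rank–nullity, nullity = 6 − 4 = 2.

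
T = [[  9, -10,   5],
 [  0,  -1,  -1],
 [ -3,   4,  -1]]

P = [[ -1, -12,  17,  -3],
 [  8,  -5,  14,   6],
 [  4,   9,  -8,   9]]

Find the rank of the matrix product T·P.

2

First compute TP:
[[-69, -13, -27, -42],
 [-12,  -4,  -6, -15],
 [ 31,   7,  13,  24]]
Now row reduce the product.
R2 ← R2 − (4/23)·R1: [0, -40/23, -30/23, -177/23]
R3 ← R3 + (31/69)·R1: [0, 80/69, 20/23, 118/23]
R3 ← R3 + (2/3)·R2: [0, 0, 0, 0]
2 nonzero rows, so rank(TP) = 2.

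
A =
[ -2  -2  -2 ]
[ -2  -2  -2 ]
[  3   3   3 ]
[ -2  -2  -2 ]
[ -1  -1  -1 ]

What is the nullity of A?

Row reduce to echelon form.
R2 ← R2 − R1: [0, 0, 0]
R3 ← R3 + (3/2)·R1: [0, 0, 0]
R4 ← R4 − R1: [0, 0, 0]
R5 ← R5 − (1/2)·R1: [0, 0, 0]
1 nonzero row, so rank(A) = 1.
A has 3 columns; by rank–nullity, nullity = 3 − 1 = 2.

2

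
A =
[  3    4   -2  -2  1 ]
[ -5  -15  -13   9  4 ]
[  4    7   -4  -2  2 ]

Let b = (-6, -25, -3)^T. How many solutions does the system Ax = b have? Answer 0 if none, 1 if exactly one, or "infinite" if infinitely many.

infinite

Row reduce the augmented matrix [A | b].
R2 ← R2 + (5/3)·R1: [0, -25/3, -49/3, 17/3, 17/3, -35]
R3 ← R3 − (4/3)·R1: [0, 5/3, -4/3, 2/3, 2/3, 5]
R3 ← R3 + (1/5)·R2: [0, 0, -23/5, 9/5, 9/5, -2]
The echelon form has 3 nonzero rows, and every pivot lies in the first 5 columns, so rank(A) = rank([A|b]) = 3.
The system is consistent.
rank = 3 < 5 unknowns, so there are infinitely many solutions.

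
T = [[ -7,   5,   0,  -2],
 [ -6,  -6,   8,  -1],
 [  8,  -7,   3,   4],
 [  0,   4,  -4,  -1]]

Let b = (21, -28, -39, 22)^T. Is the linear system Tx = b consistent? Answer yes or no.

Row reduce the augmented matrix [T | b].
R2 ← R2 − (6/7)·R1: [0, -72/7, 8, 5/7, -46]
R3 ← R3 + (8/7)·R1: [0, -9/7, 3, 12/7, -15]
R3 ← R3 − (1/8)·R2: [0, 0, 2, 13/8, -37/4]
R4 ← R4 + (7/18)·R2: [0, 0, -8/9, -13/18, 37/9]
R4 ← R4 + (4/9)·R3: [0, 0, 0, 0, 0]
The echelon form has 3 nonzero rows, and every pivot lies in the first 4 columns, so rank(T) = rank([T|b]) = 3.
The system is consistent.

yes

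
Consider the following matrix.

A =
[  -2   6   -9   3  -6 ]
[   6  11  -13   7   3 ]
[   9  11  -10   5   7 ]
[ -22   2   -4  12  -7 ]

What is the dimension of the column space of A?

4

Row reduce to echelon form.
R2 ← R2 + (3)·R1: [0, 29, -40, 16, -15]
R3 ← R3 + (9/2)·R1: [0, 38, -101/2, 37/2, -20]
R4 ← R4 − (11)·R1: [0, -64, 95, -21, 59]
R3 ← R3 − (38/29)·R2: [0, 0, 111/58, -143/58, -10/29]
R4 ← R4 + (64/29)·R2: [0, 0, 195/29, 415/29, 751/29]
R4 ← R4 − (130/37)·R3: [0, 0, 0, 850/37, 1003/37]
Echelon form has 4 nonzero rows, so rank(A) = 4.
The column space has dimension equal to the rank: 4.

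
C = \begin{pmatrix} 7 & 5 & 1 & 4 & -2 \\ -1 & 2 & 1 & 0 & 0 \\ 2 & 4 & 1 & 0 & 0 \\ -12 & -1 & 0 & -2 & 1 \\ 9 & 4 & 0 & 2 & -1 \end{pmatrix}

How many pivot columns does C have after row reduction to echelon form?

Row reduce to echelon form.
R2 ← R2 + (1/7)·R1: [0, 19/7, 8/7, 4/7, -2/7]
R3 ← R3 − (2/7)·R1: [0, 18/7, 5/7, -8/7, 4/7]
R4 ← R4 + (12/7)·R1: [0, 53/7, 12/7, 34/7, -17/7]
R5 ← R5 − (9/7)·R1: [0, -17/7, -9/7, -22/7, 11/7]
R3 ← R3 − (18/19)·R2: [0, 0, -7/19, -32/19, 16/19]
R4 ← R4 − (53/19)·R2: [0, 0, -28/19, 62/19, -31/19]
R5 ← R5 + (17/19)·R2: [0, 0, -5/19, -50/19, 25/19]
R4 ← R4 − (4)·R3: [0, 0, 0, 10, -5]
R5 ← R5 − (5/7)·R3: [0, 0, 0, -10/7, 5/7]
R5 ← R5 + (1/7)·R4: [0, 0, 0, 0, 0]
Echelon form has 4 nonzero rows, so rank(C) = 4.
Each nonzero row contributes one pivot column: 4 pivot columns.

4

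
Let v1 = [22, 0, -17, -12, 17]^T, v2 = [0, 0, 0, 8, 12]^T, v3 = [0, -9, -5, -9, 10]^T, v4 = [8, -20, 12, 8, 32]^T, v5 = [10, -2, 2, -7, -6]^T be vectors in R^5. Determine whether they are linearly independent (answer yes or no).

no

Form the matrix with these vectors as rows and row reduce.
R4 ← R4 − (4/11)·R1: [0, -20, 200/11, 136/11, 284/11]
R5 ← R5 − (5/11)·R1: [0, -2, 107/11, -17/11, -151/11]
Swap R2 ↔ R3
R4 ← R4 − (20/9)·R2: [0, 0, 2900/99, 356/11, 356/99]
R5 ← R5 − (2/9)·R2: [0, 0, 1073/99, 5/11, -1579/99]
Swap R3 ↔ R4
R5 ← R5 − (37/100)·R3: [0, 0, 0, -288/25, -432/25]
R5 ← R5 + (36/25)·R4: [0, 0, 0, 0, 0]
4 nonzero rows, so the 5 vectors span a space of dimension 4.
Since 4 < 5, the vectors are linearly dependent.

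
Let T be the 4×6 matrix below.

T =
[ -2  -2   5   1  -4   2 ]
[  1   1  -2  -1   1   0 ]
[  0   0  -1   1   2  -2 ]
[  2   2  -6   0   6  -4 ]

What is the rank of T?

Row reduce to echelon form.
R2 ← R2 + (1/2)·R1: [0, 0, 1/2, -1/2, -1, 1]
R4 ← R4 + R1: [0, 0, -1, 1, 2, -2]
R3 ← R3 + (2)·R2: [0, 0, 0, 0, 0, 0]
R4 ← R4 + (2)·R2: [0, 0, 0, 0, 0, 0]
Echelon form has 2 nonzero rows, so rank(T) = 2.

2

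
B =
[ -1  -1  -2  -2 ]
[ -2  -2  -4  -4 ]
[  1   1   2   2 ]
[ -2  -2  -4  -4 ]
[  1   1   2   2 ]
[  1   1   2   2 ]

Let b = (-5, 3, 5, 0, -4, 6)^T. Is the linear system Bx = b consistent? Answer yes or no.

Row reduce the augmented matrix [B | b].
R2 ← R2 − (2)·R1: [0, 0, 0, 0, 13]
R3 ← R3 + R1: [0, 0, 0, 0, 0]
R4 ← R4 − (2)·R1: [0, 0, 0, 0, 10]
R5 ← R5 + R1: [0, 0, 0, 0, -9]
R6 ← R6 + R1: [0, 0, 0, 0, 1]
R4 ← R4 − (10/13)·R2: [0, 0, 0, 0, 0]
R5 ← R5 + (9/13)·R2: [0, 0, 0, 0, 0]
R6 ← R6 − (1/13)·R2: [0, 0, 0, 0, 0]
The echelon form has 2 nonzero rows; the last pivot sits in the augmented column, so rank(B) = 1 but rank([B|b]) = 2.
Since the ranks differ, the system is inconsistent.

no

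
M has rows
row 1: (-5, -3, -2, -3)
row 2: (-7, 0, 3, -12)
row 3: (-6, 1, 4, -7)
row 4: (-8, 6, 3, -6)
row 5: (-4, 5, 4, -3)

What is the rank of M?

Row reduce to echelon form.
R2 ← R2 − (7/5)·R1: [0, 21/5, 29/5, -39/5]
R3 ← R3 − (6/5)·R1: [0, 23/5, 32/5, -17/5]
R4 ← R4 − (8/5)·R1: [0, 54/5, 31/5, -6/5]
R5 ← R5 − (4/5)·R1: [0, 37/5, 28/5, -3/5]
R3 ← R3 − (23/21)·R2: [0, 0, 1/21, 36/7]
R4 ← R4 − (18/7)·R2: [0, 0, -61/7, 132/7]
R5 ← R5 − (37/21)·R2: [0, 0, -97/21, 92/7]
R4 ← R4 + (183)·R3: [0, 0, 0, 960]
R5 ← R5 + (97)·R3: [0, 0, 0, 512]
R5 ← R5 − (8/15)·R4: [0, 0, 0, 0]
Echelon form has 4 nonzero rows, so rank(M) = 4.

4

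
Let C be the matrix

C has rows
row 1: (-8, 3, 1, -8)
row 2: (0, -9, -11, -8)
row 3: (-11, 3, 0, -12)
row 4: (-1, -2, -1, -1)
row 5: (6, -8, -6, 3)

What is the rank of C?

Row reduce to echelon form.
R3 ← R3 − (11/8)·R1: [0, -9/8, -11/8, -1]
R4 ← R4 − (1/8)·R1: [0, -19/8, -9/8, 0]
R5 ← R5 + (3/4)·R1: [0, -23/4, -21/4, -3]
R3 ← R3 − (1/8)·R2: [0, 0, 0, 0]
R4 ← R4 − (19/72)·R2: [0, 0, 16/9, 19/9]
R5 ← R5 − (23/36)·R2: [0, 0, 16/9, 19/9]
Swap R3 ↔ R4
R5 ← R5 − R3: [0, 0, 0, 0]
Echelon form has 3 nonzero rows, so rank(C) = 3.

3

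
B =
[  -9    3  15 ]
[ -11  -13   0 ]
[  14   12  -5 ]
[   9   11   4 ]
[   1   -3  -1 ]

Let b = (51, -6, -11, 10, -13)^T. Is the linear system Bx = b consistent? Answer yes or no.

yes

Row reduce the augmented matrix [B | b].
R2 ← R2 − (11/9)·R1: [0, -50/3, -55/3, -205/3]
R3 ← R3 + (14/9)·R1: [0, 50/3, 55/3, 205/3]
R4 ← R4 + R1: [0, 14, 19, 61]
R5 ← R5 + (1/9)·R1: [0, -8/3, 2/3, -22/3]
R3 ← R3 + R2: [0, 0, 0, 0]
R4 ← R4 + (21/25)·R2: [0, 0, 18/5, 18/5]
R5 ← R5 − (4/25)·R2: [0, 0, 18/5, 18/5]
Swap R3 ↔ R4
R5 ← R5 − R3: [0, 0, 0, 0]
The echelon form has 3 nonzero rows, and every pivot lies in the first 3 columns, so rank(B) = rank([B|b]) = 3.
The system is consistent.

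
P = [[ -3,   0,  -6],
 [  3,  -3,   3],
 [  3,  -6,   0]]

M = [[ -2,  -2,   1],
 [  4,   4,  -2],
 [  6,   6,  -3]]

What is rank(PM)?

1

First compute PM:
[[-30, -30,  15],
 [  0,   0,   0],
 [-30, -30,  15]]
Now row reduce the product.
R3 ← R3 − R1: [0, 0, 0]
1 nonzero row, so rank(PM) = 1.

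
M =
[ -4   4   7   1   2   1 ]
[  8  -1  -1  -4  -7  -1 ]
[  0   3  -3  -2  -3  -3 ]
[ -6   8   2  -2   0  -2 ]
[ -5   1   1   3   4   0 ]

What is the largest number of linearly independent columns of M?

Row reduce to echelon form.
R2 ← R2 + (2)·R1: [0, 7, 13, -2, -3, 1]
R4 ← R4 − (3/2)·R1: [0, 2, -17/2, -7/2, -3, -7/2]
R5 ← R5 − (5/4)·R1: [0, -4, -31/4, 7/4, 3/2, -5/4]
R3 ← R3 − (3/7)·R2: [0, 0, -60/7, -8/7, -12/7, -24/7]
R4 ← R4 − (2/7)·R2: [0, 0, -171/14, -41/14, -15/7, -53/14]
R5 ← R5 + (4/7)·R2: [0, 0, -9/28, 17/28, -3/14, -19/28]
R4 ← R4 − (57/40)·R3: [0, 0, 0, -13/10, 3/10, 11/10]
R5 ← R5 − (3/80)·R3: [0, 0, 0, 13/20, -3/20, -11/20]
R5 ← R5 + (1/2)·R4: [0, 0, 0, 0, 0, 0]
Echelon form has 4 nonzero rows, so rank(M) = 4.
The rank gives the maximum number of linearly independent columns: 4.

4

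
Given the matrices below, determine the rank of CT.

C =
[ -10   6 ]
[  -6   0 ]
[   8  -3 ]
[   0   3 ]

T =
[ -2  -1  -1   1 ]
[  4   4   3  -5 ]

2

First compute CT:
[[ 44,  34,  28, -40],
 [ 12,   6,   6,  -6],
 [-28, -20, -17,  23],
 [ 12,  12,   9, -15]]
Now row reduce the product.
R2 ← R2 − (3/11)·R1: [0, -36/11, -18/11, 54/11]
R3 ← R3 + (7/11)·R1: [0, 18/11, 9/11, -27/11]
R4 ← R4 − (3/11)·R1: [0, 30/11, 15/11, -45/11]
R3 ← R3 + (1/2)·R2: [0, 0, 0, 0]
R4 ← R4 + (5/6)·R2: [0, 0, 0, 0]
2 nonzero rows, so rank(CT) = 2.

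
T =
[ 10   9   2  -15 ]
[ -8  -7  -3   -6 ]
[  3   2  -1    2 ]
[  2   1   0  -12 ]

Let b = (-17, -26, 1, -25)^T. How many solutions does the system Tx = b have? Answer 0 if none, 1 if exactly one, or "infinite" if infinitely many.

Row reduce the augmented matrix [T | b].
R2 ← R2 + (4/5)·R1: [0, 1/5, -7/5, -18, -198/5]
R3 ← R3 − (3/10)·R1: [0, -7/10, -8/5, 13/2, 61/10]
R4 ← R4 − (1/5)·R1: [0, -4/5, -2/5, -9, -108/5]
R3 ← R3 + (7/2)·R2: [0, 0, -13/2, -113/2, -265/2]
R4 ← R4 + (4)·R2: [0, 0, -6, -81, -180]
R4 ← R4 − (12/13)·R3: [0, 0, 0, -375/13, -750/13]
The echelon form has 4 nonzero rows, and every pivot lies in the first 4 columns, so rank(T) = rank([T|b]) = 4.
The system is consistent.
rank = 4 = number of unknowns, so the solution is unique.

1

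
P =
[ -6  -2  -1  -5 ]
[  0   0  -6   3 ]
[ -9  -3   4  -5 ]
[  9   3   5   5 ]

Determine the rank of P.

3

Row reduce to echelon form.
R3 ← R3 − (3/2)·R1: [0, 0, 11/2, 5/2]
R4 ← R4 + (3/2)·R1: [0, 0, 7/2, -5/2]
R3 ← R3 + (11/12)·R2: [0, 0, 0, 21/4]
R4 ← R4 + (7/12)·R2: [0, 0, 0, -3/4]
R4 ← R4 + (1/7)·R3: [0, 0, 0, 0]
Echelon form has 3 nonzero rows, so rank(P) = 3.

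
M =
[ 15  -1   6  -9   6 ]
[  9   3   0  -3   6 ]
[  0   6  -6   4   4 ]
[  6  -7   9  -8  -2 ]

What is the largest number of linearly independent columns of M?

2

Row reduce to echelon form.
R2 ← R2 − (3/5)·R1: [0, 18/5, -18/5, 12/5, 12/5]
R4 ← R4 − (2/5)·R1: [0, -33/5, 33/5, -22/5, -22/5]
R3 ← R3 − (5/3)·R2: [0, 0, 0, 0, 0]
R4 ← R4 + (11/6)·R2: [0, 0, 0, 0, 0]
Echelon form has 2 nonzero rows, so rank(M) = 2.
The rank gives the maximum number of linearly independent columns: 2.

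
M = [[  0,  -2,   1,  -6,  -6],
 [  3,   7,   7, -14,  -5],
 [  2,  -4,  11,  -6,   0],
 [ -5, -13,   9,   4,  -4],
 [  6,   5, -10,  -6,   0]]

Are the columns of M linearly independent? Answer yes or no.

yes

Row reduce M to echelon form.
Swap R1 ↔ R2
R3 ← R3 − (2/3)·R1: [0, -26/3, 19/3, 10/3, 10/3]
R4 ← R4 + (5/3)·R1: [0, -4/3, 62/3, -58/3, -37/3]
R5 ← R5 − (2)·R1: [0, -9, -24, 22, 10]
R3 ← R3 − (13/3)·R2: [0, 0, 2, 88/3, 88/3]
R4 ← R4 − (2/3)·R2: [0, 0, 20, -46/3, -25/3]
R5 ← R5 − (9/2)·R2: [0, 0, -57/2, 49, 37]
R4 ← R4 − (10)·R3: [0, 0, 0, -926/3, -905/3]
R5 ← R5 + (57/4)·R3: [0, 0, 0, 467, 455]
R5 ← R5 + (1401/926)·R4: [0, 0, 0, 0, -1305/926]
5 pivots among 5 columns.
Every column is a pivot column, so the columns are linearly independent.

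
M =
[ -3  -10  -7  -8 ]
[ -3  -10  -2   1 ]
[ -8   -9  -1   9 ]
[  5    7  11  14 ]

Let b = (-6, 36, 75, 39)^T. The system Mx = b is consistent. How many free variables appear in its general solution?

0

Row reduce the augmented matrix [M | b].
R2 ← R2 − R1: [0, 0, 5, 9, 42]
R3 ← R3 − (8/3)·R1: [0, 53/3, 53/3, 91/3, 91]
R4 ← R4 + (5/3)·R1: [0, -29/3, -2/3, 2/3, 29]
Swap R2 ↔ R3
R4 ← R4 + (29/53)·R2: [0, 0, 9, 915/53, 4176/53]
R4 ← R4 − (9/5)·R3: [0, 0, 0, 282/265, 846/265]
The echelon form has 4 nonzero rows, and every pivot lies in the first 4 columns, so rank(M) = rank([M|b]) = 4.
The system is consistent.
Free variables = (unknowns) − (rank) = 4 − 4 = 0.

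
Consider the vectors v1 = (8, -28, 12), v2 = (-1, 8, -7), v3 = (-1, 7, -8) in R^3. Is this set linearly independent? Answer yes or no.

yes

Form the matrix with these vectors as rows and row reduce.
R2 ← R2 + (1/8)·R1: [0, 9/2, -11/2]
R3 ← R3 + (1/8)·R1: [0, 7/2, -13/2]
R3 ← R3 − (7/9)·R2: [0, 0, -20/9]
3 nonzero rows, so the 3 vectors span a space of dimension 3.
Since 3 = 3, the vectors are linearly independent.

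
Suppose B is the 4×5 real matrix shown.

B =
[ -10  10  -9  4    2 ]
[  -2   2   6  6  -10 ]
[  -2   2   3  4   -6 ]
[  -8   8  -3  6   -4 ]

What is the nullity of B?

3

Row reduce to echelon form.
R2 ← R2 − (1/5)·R1: [0, 0, 39/5, 26/5, -52/5]
R3 ← R3 − (1/5)·R1: [0, 0, 24/5, 16/5, -32/5]
R4 ← R4 − (4/5)·R1: [0, 0, 21/5, 14/5, -28/5]
R3 ← R3 − (8/13)·R2: [0, 0, 0, 0, 0]
R4 ← R4 − (7/13)·R2: [0, 0, 0, 0, 0]
2 nonzero rows, so rank(B) = 2.
B has 5 columns; by rank–nullity, nullity = 5 − 2 = 3.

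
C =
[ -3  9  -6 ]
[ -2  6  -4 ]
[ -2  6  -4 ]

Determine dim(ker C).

Row reduce to echelon form.
R2 ← R2 − (2/3)·R1: [0, 0, 0]
R3 ← R3 − (2/3)·R1: [0, 0, 0]
1 nonzero row, so rank(C) = 1.
C has 3 columns; by rank–nullity, nullity = 3 − 1 = 2.

2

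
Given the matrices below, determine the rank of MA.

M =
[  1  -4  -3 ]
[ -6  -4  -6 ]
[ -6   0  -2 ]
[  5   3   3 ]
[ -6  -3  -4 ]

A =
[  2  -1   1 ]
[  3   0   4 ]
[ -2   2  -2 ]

First compute MA:
[[ -4,  -7,  -9],
 [-12,  -6, -10],
 [ -8,   2,  -2],
 [ 13,   1,  11],
 [-13,  -2, -10]]
Now row reduce the product.
R2 ← R2 − (3)·R1: [0, 15, 17]
R3 ← R3 − (2)·R1: [0, 16, 16]
R4 ← R4 + (13/4)·R1: [0, -87/4, -73/4]
R5 ← R5 − (13/4)·R1: [0, 83/4, 77/4]
R3 ← R3 − (16/15)·R2: [0, 0, -32/15]
R4 ← R4 + (29/20)·R2: [0, 0, 32/5]
R5 ← R5 − (83/60)·R2: [0, 0, -64/15]
R4 ← R4 + (3)·R3: [0, 0, 0]
R5 ← R5 − (2)·R3: [0, 0, 0]
3 nonzero rows, so rank(MA) = 3.

3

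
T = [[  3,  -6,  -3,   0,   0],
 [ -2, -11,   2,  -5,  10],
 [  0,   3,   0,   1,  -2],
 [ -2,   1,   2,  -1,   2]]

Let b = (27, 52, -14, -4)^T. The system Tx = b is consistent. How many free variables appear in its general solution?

3

Row reduce the augmented matrix [T | b].
R2 ← R2 + (2/3)·R1: [0, -15, 0, -5, 10, 70]
R4 ← R4 + (2/3)·R1: [0, -3, 0, -1, 2, 14]
R3 ← R3 + (1/5)·R2: [0, 0, 0, 0, 0, 0]
R4 ← R4 − (1/5)·R2: [0, 0, 0, 0, 0, 0]
The echelon form has 2 nonzero rows, and every pivot lies in the first 5 columns, so rank(T) = rank([T|b]) = 2.
The system is consistent.
Free variables = (unknowns) − (rank) = 5 − 2 = 3.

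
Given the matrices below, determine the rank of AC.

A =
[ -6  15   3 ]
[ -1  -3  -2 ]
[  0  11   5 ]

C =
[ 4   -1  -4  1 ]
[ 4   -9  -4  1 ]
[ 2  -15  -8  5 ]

First compute AC:
[[ 42, -174, -60,  24],
 [-20,  58,  32, -14],
 [ 54, -174, -84,  36]]
Now row reduce the product.
R2 ← R2 + (10/21)·R1: [0, -174/7, 24/7, -18/7]
R3 ← R3 − (9/7)·R1: [0, 348/7, -48/7, 36/7]
R3 ← R3 + (2)·R2: [0, 0, 0, 0]
2 nonzero rows, so rank(AC) = 2.

2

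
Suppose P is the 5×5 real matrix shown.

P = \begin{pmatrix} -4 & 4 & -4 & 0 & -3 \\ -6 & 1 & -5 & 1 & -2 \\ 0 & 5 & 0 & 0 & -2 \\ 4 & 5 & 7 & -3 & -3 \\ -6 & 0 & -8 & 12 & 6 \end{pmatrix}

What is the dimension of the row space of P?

Row reduce to echelon form.
R2 ← R2 − (3/2)·R1: [0, -5, 1, 1, 5/2]
R4 ← R4 + R1: [0, 9, 3, -3, -6]
R5 ← R5 − (3/2)·R1: [0, -6, -2, 12, 21/2]
R3 ← R3 + R2: [0, 0, 1, 1, 1/2]
R4 ← R4 + (9/5)·R2: [0, 0, 24/5, -6/5, -3/2]
R5 ← R5 − (6/5)·R2: [0, 0, -16/5, 54/5, 15/2]
R4 ← R4 − (24/5)·R3: [0, 0, 0, -6, -39/10]
R5 ← R5 + (16/5)·R3: [0, 0, 0, 14, 91/10]
R5 ← R5 + (7/3)·R4: [0, 0, 0, 0, 0]
Echelon form has 4 nonzero rows, so rank(P) = 4.
The row space has dimension equal to the rank: 4.

4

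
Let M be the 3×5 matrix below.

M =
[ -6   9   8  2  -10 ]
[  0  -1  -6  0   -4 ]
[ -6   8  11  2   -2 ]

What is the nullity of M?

Row reduce to echelon form.
R3 ← R3 − R1: [0, -1, 3, 0, 8]
R3 ← R3 − R2: [0, 0, 9, 0, 12]
3 nonzero rows, so rank(M) = 3.
M has 5 columns; by rank–nullity, nullity = 5 − 3 = 2.

2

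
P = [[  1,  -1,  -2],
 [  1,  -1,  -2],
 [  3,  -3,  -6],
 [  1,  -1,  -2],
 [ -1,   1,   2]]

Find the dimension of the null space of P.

2

Row reduce to echelon form.
R2 ← R2 − R1: [0, 0, 0]
R3 ← R3 − (3)·R1: [0, 0, 0]
R4 ← R4 − R1: [0, 0, 0]
R5 ← R5 + R1: [0, 0, 0]
1 nonzero row, so rank(P) = 1.
P has 3 columns; by rank–nullity, nullity = 3 − 1 = 2.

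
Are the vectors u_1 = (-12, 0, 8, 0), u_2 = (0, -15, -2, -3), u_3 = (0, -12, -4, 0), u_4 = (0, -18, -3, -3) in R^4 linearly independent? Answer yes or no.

Form the matrix with these vectors as rows and row reduce.
R3 ← R3 − (4/5)·R2: [0, 0, -12/5, 12/5]
R4 ← R4 − (6/5)·R2: [0, 0, -3/5, 3/5]
R4 ← R4 − (1/4)·R3: [0, 0, 0, 0]
3 nonzero rows, so the 4 vectors span a space of dimension 3.
Since 3 < 4, the vectors are linearly dependent.

no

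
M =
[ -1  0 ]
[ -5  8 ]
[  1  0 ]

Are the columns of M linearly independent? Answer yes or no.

yes

Row reduce M to echelon form.
R2 ← R2 − (5)·R1: [0, 8]
R3 ← R3 + R1: [0, 0]
2 pivots among 2 columns.
Every column is a pivot column, so the columns are linearly independent.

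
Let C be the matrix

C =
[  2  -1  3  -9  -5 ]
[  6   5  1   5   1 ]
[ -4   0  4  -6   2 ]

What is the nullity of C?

2

Row reduce to echelon form.
R2 ← R2 − (3)·R1: [0, 8, -8, 32, 16]
R3 ← R3 + (2)·R1: [0, -2, 10, -24, -8]
R3 ← R3 + (1/4)·R2: [0, 0, 8, -16, -4]
3 nonzero rows, so rank(C) = 3.
C has 5 columns; by rank–nullity, nullity = 5 − 3 = 2.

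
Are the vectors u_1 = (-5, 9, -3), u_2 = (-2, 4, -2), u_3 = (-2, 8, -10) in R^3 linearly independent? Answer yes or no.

Form the matrix with these vectors as rows and row reduce.
R2 ← R2 − (2/5)·R1: [0, 2/5, -4/5]
R3 ← R3 − (2/5)·R1: [0, 22/5, -44/5]
R3 ← R3 − (11)·R2: [0, 0, 0]
2 nonzero rows, so the 3 vectors span a space of dimension 2.
Since 2 < 3, the vectors are linearly dependent.

no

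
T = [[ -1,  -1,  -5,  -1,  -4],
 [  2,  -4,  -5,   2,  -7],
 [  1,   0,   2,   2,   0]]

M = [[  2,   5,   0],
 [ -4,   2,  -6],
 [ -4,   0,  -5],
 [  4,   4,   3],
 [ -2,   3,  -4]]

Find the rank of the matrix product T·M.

2

First compute TM:
[[ 26, -23,  44],
 [ 62, -11,  83],
 [  2,  13,  -4]]
Now row reduce the product.
R2 ← R2 − (31/13)·R1: [0, 570/13, -285/13]
R3 ← R3 − (1/13)·R1: [0, 192/13, -96/13]
R3 ← R3 − (32/95)·R2: [0, 0, 0]
2 nonzero rows, so rank(TM) = 2.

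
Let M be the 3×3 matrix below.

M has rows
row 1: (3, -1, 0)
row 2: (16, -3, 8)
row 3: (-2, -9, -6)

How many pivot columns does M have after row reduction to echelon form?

Row reduce to echelon form.
R2 ← R2 − (16/3)·R1: [0, 7/3, 8]
R3 ← R3 + (2/3)·R1: [0, -29/3, -6]
R3 ← R3 + (29/7)·R2: [0, 0, 190/7]
Echelon form has 3 nonzero rows, so rank(M) = 3.
Each nonzero row contributes one pivot column: 3 pivot columns.

3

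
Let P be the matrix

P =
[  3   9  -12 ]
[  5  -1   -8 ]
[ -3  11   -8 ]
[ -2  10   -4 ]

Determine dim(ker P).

0

Row reduce to echelon form.
R2 ← R2 − (5/3)·R1: [0, -16, 12]
R3 ← R3 + R1: [0, 20, -20]
R4 ← R4 + (2/3)·R1: [0, 16, -12]
R3 ← R3 + (5/4)·R2: [0, 0, -5]
R4 ← R4 + R2: [0, 0, 0]
3 nonzero rows, so rank(P) = 3.
P has 3 columns; by rank–nullity, nullity = 3 − 3 = 0.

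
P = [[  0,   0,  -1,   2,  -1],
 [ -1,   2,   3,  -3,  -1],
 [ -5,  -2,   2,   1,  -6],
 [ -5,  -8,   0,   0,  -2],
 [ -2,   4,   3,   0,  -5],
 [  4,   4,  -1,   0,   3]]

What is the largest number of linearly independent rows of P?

Row reduce to echelon form.
Swap R1 ↔ R2
R3 ← R3 − (5)·R1: [0, -12, -13, 16, -1]
R4 ← R4 − (5)·R1: [0, -18, -15, 15, 3]
R5 ← R5 − (2)·R1: [0, 0, -3, 6, -3]
R6 ← R6 + (4)·R1: [0, 12, 11, -12, -1]
Swap R2 ↔ R3
R4 ← R4 − (3/2)·R2: [0, 0, 9/2, -9, 9/2]
R6 ← R6 + R2: [0, 0, -2, 4, -2]
R4 ← R4 + (9/2)·R3: [0, 0, 0, 0, 0]
R5 ← R5 − (3)·R3: [0, 0, 0, 0, 0]
R6 ← R6 − (2)·R3: [0, 0, 0, 0, 0]
Echelon form has 3 nonzero rows, so rank(P) = 3.
The rank gives the maximum number of linearly independent rows: 3.

3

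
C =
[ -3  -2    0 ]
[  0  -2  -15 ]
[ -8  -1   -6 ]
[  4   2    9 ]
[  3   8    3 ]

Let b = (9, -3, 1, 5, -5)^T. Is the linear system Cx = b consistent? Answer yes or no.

no

Row reduce the augmented matrix [C | b].
R3 ← R3 − (8/3)·R1: [0, 13/3, -6, -23]
R4 ← R4 + (4/3)·R1: [0, -2/3, 9, 17]
R5 ← R5 + R1: [0, 6, 3, 4]
R3 ← R3 + (13/6)·R2: [0, 0, -77/2, -59/2]
R4 ← R4 − (1/3)·R2: [0, 0, 14, 18]
R5 ← R5 + (3)·R2: [0, 0, -42, -5]
R4 ← R4 + (4/11)·R3: [0, 0, 0, 80/11]
R5 ← R5 − (12/11)·R3: [0, 0, 0, 299/11]
R5 ← R5 − (299/80)·R4: [0, 0, 0, 0]
The echelon form has 4 nonzero rows; the last pivot sits in the augmented column, so rank(C) = 3 but rank([C|b]) = 4.
Since the ranks differ, the system is inconsistent.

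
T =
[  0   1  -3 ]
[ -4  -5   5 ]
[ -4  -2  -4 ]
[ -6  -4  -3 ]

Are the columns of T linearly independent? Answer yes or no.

Row reduce T to echelon form.
Swap R1 ↔ R2
R3 ← R3 − R1: [0, 3, -9]
R4 ← R4 − (3/2)·R1: [0, 7/2, -21/2]
R3 ← R3 − (3)·R2: [0, 0, 0]
R4 ← R4 − (7/2)·R2: [0, 0, 0]
2 pivots among 3 columns.
Only 2 < 3 pivot columns, so the columns are linearly dependent.

no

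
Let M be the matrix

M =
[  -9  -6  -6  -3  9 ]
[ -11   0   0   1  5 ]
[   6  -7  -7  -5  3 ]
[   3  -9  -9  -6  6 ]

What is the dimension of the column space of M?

2

Row reduce to echelon form.
R2 ← R2 − (11/9)·R1: [0, 22/3, 22/3, 14/3, -6]
R3 ← R3 + (2/3)·R1: [0, -11, -11, -7, 9]
R4 ← R4 + (1/3)·R1: [0, -11, -11, -7, 9]
R3 ← R3 + (3/2)·R2: [0, 0, 0, 0, 0]
R4 ← R4 + (3/2)·R2: [0, 0, 0, 0, 0]
Echelon form has 2 nonzero rows, so rank(M) = 2.
The column space has dimension equal to the rank: 2.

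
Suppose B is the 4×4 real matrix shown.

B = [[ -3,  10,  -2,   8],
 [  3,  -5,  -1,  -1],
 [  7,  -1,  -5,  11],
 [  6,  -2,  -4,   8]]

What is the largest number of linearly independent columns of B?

3

Row reduce to echelon form.
R2 ← R2 + R1: [0, 5, -3, 7]
R3 ← R3 + (7/3)·R1: [0, 67/3, -29/3, 89/3]
R4 ← R4 + (2)·R1: [0, 18, -8, 24]
R3 ← R3 − (67/15)·R2: [0, 0, 56/15, -8/5]
R4 ← R4 − (18/5)·R2: [0, 0, 14/5, -6/5]
R4 ← R4 − (3/4)·R3: [0, 0, 0, 0]
Echelon form has 3 nonzero rows, so rank(B) = 3.
The rank gives the maximum number of linearly independent columns: 3.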